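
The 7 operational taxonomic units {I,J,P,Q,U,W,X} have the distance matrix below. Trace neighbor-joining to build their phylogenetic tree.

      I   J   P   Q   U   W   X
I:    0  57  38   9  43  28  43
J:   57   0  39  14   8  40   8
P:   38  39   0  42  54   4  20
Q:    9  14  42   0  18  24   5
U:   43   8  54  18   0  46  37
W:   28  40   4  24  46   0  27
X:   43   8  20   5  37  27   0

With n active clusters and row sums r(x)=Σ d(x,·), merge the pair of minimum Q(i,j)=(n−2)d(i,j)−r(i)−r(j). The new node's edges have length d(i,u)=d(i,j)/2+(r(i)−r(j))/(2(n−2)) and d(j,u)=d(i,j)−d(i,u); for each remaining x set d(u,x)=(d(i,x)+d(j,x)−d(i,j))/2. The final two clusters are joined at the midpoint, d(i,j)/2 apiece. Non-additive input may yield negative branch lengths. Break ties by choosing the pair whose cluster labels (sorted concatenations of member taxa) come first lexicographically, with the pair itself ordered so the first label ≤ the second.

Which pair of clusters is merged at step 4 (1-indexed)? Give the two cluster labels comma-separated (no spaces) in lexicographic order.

IQ,PW

1. join P+W (d=4, Q=-346) ⇒ PW; edges |P|=24/5, |W|=-4/5
  updated: d(I,PW)=31, d(J,PW)=75/2, d(PW,Q)=31, d(PW,U)=48, d(PW,X)=43/2
2. join J+U (d=8, Q=-493/2) ⇒ JU; edges |J|=5/16, |U|=123/16
  updated: d(I,JU)=46, d(JU,PW)=155/4, d(JU,Q)=12, d(JU,X)=37/2
3. join I+Q (d=9, Q=-159) ⇒ IQ; edges |I|=33/2, |Q|=-15/2
  updated: d(IQ,JU)=49/2, d(IQ,PW)=53/2, d(IQ,X)=39/2
4. join IQ+PW (d=53/2, Q=-417/4) ⇒ IPQW; edges |IQ|=147/16, |PW|=277/16
  updated: d(IPQW,JU)=147/8, d(IPQW,X)=29/4
5. join IPQW+JU (d=147/8, Q=-353/8) ⇒ IJPQUW; edges |IPQW|=57/16, |JU|=237/16
  updated: d(IJPQUW,X)=59/16
6. join IJPQUW+X (d=59/16) ⇒ IJPQUWX; edges |IJPQUW|=59/32, |X|=59/32
final tree: ((((I:33/2,Q:-15/2):147/16,(P:24/5,W:-4/5):277/16):57/16,(J:5/16,U:123/16):237/16):59/32,X:59/32)
total length: 1113/16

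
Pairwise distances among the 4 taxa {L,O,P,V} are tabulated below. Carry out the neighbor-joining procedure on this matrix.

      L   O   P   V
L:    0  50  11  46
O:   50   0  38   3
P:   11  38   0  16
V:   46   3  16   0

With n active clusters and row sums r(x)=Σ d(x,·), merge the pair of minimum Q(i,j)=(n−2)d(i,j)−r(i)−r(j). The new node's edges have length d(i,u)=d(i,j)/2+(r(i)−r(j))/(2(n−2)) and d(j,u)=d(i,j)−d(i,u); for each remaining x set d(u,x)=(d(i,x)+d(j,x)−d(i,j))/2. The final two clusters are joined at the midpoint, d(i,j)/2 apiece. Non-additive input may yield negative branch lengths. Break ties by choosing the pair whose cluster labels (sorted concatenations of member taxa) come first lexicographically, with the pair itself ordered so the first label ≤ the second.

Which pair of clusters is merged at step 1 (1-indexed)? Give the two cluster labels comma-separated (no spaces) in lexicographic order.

step 1: merge (L,P) at d=11, Q=-150; branch lengths L→16, P→-5; new cluster LP
  updated: d(LP,O)=77/2, d(LP,V)=51/2
step 2: merge (LP,O) at d=77/2, Q=-67; branch lengths LP→61/2, O→8; new cluster LOP
  updated: d(LOP,V)=-5
step 3: merge (LOP,V) at d=-5; branch lengths LOP→-5/2, V→-5/2; new cluster LOPV
final tree: (((L:16,P:-5):61/2,O:8):-5/2,V:-5/2)
total length: 89/2

L,P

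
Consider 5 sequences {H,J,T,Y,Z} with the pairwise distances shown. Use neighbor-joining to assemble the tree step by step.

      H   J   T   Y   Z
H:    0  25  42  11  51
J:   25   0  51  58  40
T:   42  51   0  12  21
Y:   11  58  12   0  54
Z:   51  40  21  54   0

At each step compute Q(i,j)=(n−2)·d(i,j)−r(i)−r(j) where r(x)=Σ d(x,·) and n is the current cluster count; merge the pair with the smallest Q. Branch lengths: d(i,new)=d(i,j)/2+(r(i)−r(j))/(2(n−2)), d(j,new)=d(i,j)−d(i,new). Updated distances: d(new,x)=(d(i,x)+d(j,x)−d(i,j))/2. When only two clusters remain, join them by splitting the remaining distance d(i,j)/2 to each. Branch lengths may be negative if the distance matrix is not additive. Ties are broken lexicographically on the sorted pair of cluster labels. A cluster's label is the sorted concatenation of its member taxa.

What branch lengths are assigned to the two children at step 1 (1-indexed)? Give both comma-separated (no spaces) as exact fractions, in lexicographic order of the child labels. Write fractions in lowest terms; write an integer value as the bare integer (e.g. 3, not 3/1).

9/2,13/2

1. join H+Y (d=11, Q=-231) ⇒ HY; edges |H|=9/2, |Y|=13/2
  updated: d(HY,J)=36, d(HY,T)=43/2, d(HY,Z)=47
2. join HY+J (d=36, Q=-319/2) ⇒ HJY; edges |HY|=99/8, |J|=189/8
  updated: d(HJY,T)=73/4, d(HJY,Z)=51/2
3. join HJY+T (d=73/4, Q=-259/4) ⇒ HJTY; edges |HJY|=91/8, |T|=55/8
  updated: d(HJTY,Z)=113/8
4. join HJTY+Z (d=113/8) ⇒ HJTYZ; edges |HJTY|=113/16, |Z|=113/16
final tree: ((((H:9/2,Y:13/2):99/8,J:189/8):91/8,T:55/8):113/16,Z:113/16)
total length: 635/8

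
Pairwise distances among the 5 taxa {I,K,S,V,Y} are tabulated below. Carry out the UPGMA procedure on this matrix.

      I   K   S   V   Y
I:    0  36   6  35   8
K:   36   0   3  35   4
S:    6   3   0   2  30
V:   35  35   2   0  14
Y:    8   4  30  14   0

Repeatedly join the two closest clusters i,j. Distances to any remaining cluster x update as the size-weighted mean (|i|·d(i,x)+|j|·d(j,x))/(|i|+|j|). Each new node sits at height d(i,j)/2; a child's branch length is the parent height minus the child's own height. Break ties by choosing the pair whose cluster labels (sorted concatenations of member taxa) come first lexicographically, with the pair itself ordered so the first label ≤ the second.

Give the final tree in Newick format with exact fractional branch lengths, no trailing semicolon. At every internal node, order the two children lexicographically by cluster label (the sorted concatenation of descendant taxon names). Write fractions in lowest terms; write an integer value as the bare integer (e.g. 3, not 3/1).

1. join S+V (d=2) ⇒ SV; edges |S|=1, |V|=1
  updated: d(I,SV)=41/2, d(K,SV)=19, d(SV,Y)=22
2. join K+Y (d=4) ⇒ KY; edges |K|=2, |Y|=2
  updated: d(I,KY)=22, d(KY,SV)=41/2
3. join I+SV (d=41/2) ⇒ ISV; edges |I|=41/4, |SV|=37/4
  updated: d(ISV,KY)=21
4. join ISV+KY (d=21) ⇒ IKSVY; edges |ISV|=1/4, |KY|=17/2
final tree: ((I:41/4,(S:1,V:1):37/4):1/4,(K:2,Y:2):17/2)
total length: 137/4

((I:41/4,(S:1,V:1):37/4):1/4,(K:2,Y:2):17/2)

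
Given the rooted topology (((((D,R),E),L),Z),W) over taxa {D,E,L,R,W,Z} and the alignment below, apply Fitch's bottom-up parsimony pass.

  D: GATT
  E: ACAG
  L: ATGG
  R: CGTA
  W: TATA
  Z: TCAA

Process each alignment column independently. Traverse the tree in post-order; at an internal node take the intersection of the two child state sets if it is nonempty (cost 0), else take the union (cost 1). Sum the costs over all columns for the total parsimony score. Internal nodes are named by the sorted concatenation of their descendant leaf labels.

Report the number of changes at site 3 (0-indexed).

3

DR@0: {G} ∪ {C} = {C,G} (union, +1)
DER@0: {C,G} ∪ {A} = {A,C,G} (union, +1)
DELR@0: {A,C,G} ∩ {A} = {A} (intersection, +0)
DELRZ@0: {A} ∪ {T} = {A,T} (union, +1)
DELRWZ@0: {A,T} ∩ {T} = {T} (intersection, +0)
DR@1: {A} ∪ {G} = {A,G} (union, +1)
DER@1: {A,G} ∪ {C} = {A,C,G} (union, +1)
DELR@1: {A,C,G} ∪ {T} = {A,C,G,T} (union, +1)
DELRZ@1: {A,C,G,T} ∩ {C} = {C} (intersection, +0)
DELRWZ@1: {C} ∪ {A} = {A,C} (union, +1)
DR@2: {T} ∩ {T} = {T} (intersection, +0)
DER@2: {T} ∪ {A} = {A,T} (union, +1)
DELR@2: {A,T} ∪ {G} = {A,G,T} (union, +1)
DELRZ@2: {A,G,T} ∩ {A} = {A} (intersection, +0)
DELRWZ@2: {A} ∪ {T} = {A,T} (union, +1)
DR@3: {T} ∪ {A} = {A,T} (union, +1)
DER@3: {A,T} ∪ {G} = {A,G,T} (union, +1)
DELR@3: {A,G,T} ∩ {G} = {G} (intersection, +0)
DELRZ@3: {G} ∪ {A} = {A,G} (union, +1)
DELRWZ@3: {A,G} ∩ {A} = {A} (intersection, +0)
per-site changes: [3, 4, 3, 3]; total = 13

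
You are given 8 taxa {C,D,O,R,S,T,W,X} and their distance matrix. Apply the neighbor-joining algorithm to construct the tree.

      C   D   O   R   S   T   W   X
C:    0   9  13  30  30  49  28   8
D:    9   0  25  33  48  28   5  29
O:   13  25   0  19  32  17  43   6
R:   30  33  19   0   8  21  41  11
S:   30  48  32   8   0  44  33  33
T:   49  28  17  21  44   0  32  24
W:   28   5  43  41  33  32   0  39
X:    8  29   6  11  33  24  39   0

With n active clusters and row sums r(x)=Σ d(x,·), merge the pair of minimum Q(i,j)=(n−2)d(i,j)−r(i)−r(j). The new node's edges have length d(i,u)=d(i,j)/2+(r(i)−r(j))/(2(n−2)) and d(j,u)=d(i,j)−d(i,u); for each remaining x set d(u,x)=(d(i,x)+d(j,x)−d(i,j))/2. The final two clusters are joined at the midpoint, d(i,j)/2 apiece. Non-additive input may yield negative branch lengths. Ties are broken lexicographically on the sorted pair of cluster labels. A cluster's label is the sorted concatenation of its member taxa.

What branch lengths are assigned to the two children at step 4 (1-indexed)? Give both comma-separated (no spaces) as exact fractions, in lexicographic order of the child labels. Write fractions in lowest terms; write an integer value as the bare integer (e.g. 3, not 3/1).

5/3,46/3

1. join D+W (d=5, Q=-368) ⇒ DW; edges |D|=-7/6, |W|=37/6
  updated: d(C,DW)=16, d(DW,O)=63/2, d(DW,R)=69/2, d(DW,S)=38, d(DW,T)=55/2, d(DW,X)=63/2
2. join R+S (d=8, Q=-537/2) ⇒ RS; edges |R|=-43/20, |S|=203/20
  updated: d(C,RS)=26, d(DW,RS)=129/4, d(O,RS)=43/2, d(RS,T)=57/2, d(RS,X)=18
3. join C+DW (d=16, Q=-747/4) ⇒ CDW; edges |C|=149/32, |DW|=363/32
  updated: d(CDW,O)=57/4, d(CDW,RS)=169/8, d(CDW,T)=121/4, d(CDW,X)=47/4
4. join O+T (d=17, Q=-215/2) ⇒ OT; edges |O|=5/3, |T|=46/3
  updated: d(CDW,OT)=55/4, d(OT,RS)=33/2, d(OT,X)=13/2
5. join CDW+RS (d=169/8, Q=-60) ⇒ CDRSW; edges |CDW|=133/16, |RS|=205/16
  updated: d(CDRSW,OT)=73/16, d(CDRSW,X)=69/16
6. join CDRSW+OT (d=73/16, Q=-123/8) ⇒ CDORSTW; edges |CDRSW|=19/16, |OT|=27/8
  updated: d(CDORSTW,X)=25/8
7. join CDORSTW+X (d=25/8) ⇒ CDORSTWX; edges |CDORSTW|=25/16, |X|=25/16
final tree: ((((C:149/32,(D:-7/6,W:37/6):363/32):133/16,(R:-43/20,S:203/20):205/16):19/16,(O:5/3,T:46/3):27/8):25/16,X:25/16)
total length: 1197/16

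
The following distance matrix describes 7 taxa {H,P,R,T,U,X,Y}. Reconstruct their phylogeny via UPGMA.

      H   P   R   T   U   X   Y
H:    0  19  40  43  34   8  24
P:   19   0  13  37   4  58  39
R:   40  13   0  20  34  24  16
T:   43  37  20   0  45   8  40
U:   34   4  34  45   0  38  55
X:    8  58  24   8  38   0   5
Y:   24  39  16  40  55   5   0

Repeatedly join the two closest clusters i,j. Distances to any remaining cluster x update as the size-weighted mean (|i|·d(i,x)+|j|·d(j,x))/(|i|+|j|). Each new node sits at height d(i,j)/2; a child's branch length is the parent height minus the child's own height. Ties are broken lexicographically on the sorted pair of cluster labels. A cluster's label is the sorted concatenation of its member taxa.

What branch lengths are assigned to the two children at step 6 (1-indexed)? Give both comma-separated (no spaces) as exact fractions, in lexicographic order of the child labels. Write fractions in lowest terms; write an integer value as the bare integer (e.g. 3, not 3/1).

87/20,83/5

step 1: merge (P,U) at d=4; branch lengths P→2, U→2; new cluster PU
  updated: d(H,PU)=53/2, d(PU,R)=47/2, d(PU,T)=41, d(PU,X)=48, d(PU,Y)=47
step 2: merge (X,Y) at d=5; branch lengths X→5/2, Y→5/2; new cluster XY
  updated: d(H,XY)=16, d(PU,XY)=95/2, d(R,XY)=20, d(T,XY)=24
step 3: merge (H,XY) at d=16; branch lengths H→8, XY→11/2; new cluster HXY
  updated: d(HXY,PU)=81/2, d(HXY,R)=80/3, d(HXY,T)=91/3
step 4: merge (R,T) at d=20; branch lengths R→10, T→10; new cluster RT
  updated: d(HXY,RT)=57/2, d(PU,RT)=129/4
step 5: merge (HXY,RT) at d=57/2; branch lengths HXY→25/4, RT→17/4; new cluster HRTXY
  updated: d(HRTXY,PU)=186/5
step 6: merge (HRTXY,PU) at d=186/5; branch lengths HRTXY→87/20, PU→83/5; new cluster HPRTUXY
final tree: (((H:8,(X:5/2,Y:5/2):11/2):25/4,(R:10,T:10):17/4):87/20,(P:2,U:2):83/5)
total length: 1479/20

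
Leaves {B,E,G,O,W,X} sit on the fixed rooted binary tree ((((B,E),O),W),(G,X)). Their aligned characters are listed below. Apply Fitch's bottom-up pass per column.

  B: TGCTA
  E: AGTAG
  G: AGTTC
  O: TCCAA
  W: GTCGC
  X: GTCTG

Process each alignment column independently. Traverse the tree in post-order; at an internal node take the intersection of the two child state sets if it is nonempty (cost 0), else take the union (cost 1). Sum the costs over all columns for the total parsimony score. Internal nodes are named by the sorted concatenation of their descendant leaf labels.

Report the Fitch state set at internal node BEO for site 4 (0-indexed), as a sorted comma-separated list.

A

[col 0] BE: children B:{T}, E:{A} ∪→ {A,T}; cost 1
[col 0] BEO: children BE:{A,T}, O:{T} ∩→ {T}; cost 0
[col 0] BEOW: children BEO:{T}, W:{G} ∪→ {G,T}; cost 1
[col 0] GX: children G:{A}, X:{G} ∪→ {A,G}; cost 1
[col 0] BEGOWX: children BEOW:{G,T}, GX:{A,G} ∩→ {G}; cost 0
[col 1] BE: children B:{G}, E:{G} ∩→ {G}; cost 0
[col 1] BEO: children BE:{G}, O:{C} ∪→ {C,G}; cost 1
[col 1] BEOW: children BEO:{C,G}, W:{T} ∪→ {C,G,T}; cost 1
[col 1] GX: children G:{G}, X:{T} ∪→ {G,T}; cost 1
[col 1] BEGOWX: children BEOW:{C,G,T}, GX:{G,T} ∩→ {G,T}; cost 0
[col 2] BE: children B:{C}, E:{T} ∪→ {C,T}; cost 1
[col 2] BEO: children BE:{C,T}, O:{C} ∩→ {C}; cost 0
[col 2] BEOW: children BEO:{C}, W:{C} ∩→ {C}; cost 0
[col 2] GX: children G:{T}, X:{C} ∪→ {C,T}; cost 1
[col 2] BEGOWX: children BEOW:{C}, GX:{C,T} ∩→ {C}; cost 0
[col 3] BE: children B:{T}, E:{A} ∪→ {A,T}; cost 1
[col 3] BEO: children BE:{A,T}, O:{A} ∩→ {A}; cost 0
[col 3] BEOW: children BEO:{A}, W:{G} ∪→ {A,G}; cost 1
[col 3] GX: children G:{T}, X:{T} ∩→ {T}; cost 0
[col 3] BEGOWX: children BEOW:{A,G}, GX:{T} ∪→ {A,G,T}; cost 1
[col 4] BE: children B:{A}, E:{G} ∪→ {A,G}; cost 1
[col 4] BEO: children BE:{A,G}, O:{A} ∩→ {A}; cost 0
[col 4] BEOW: children BEO:{A}, W:{C} ∪→ {A,C}; cost 1
[col 4] GX: children G:{C}, X:{G} ∪→ {C,G}; cost 1
[col 4] BEGOWX: children BEOW:{A,C}, GX:{C,G} ∩→ {C}; cost 0
per-site changes: [3, 3, 2, 3, 3]; total = 14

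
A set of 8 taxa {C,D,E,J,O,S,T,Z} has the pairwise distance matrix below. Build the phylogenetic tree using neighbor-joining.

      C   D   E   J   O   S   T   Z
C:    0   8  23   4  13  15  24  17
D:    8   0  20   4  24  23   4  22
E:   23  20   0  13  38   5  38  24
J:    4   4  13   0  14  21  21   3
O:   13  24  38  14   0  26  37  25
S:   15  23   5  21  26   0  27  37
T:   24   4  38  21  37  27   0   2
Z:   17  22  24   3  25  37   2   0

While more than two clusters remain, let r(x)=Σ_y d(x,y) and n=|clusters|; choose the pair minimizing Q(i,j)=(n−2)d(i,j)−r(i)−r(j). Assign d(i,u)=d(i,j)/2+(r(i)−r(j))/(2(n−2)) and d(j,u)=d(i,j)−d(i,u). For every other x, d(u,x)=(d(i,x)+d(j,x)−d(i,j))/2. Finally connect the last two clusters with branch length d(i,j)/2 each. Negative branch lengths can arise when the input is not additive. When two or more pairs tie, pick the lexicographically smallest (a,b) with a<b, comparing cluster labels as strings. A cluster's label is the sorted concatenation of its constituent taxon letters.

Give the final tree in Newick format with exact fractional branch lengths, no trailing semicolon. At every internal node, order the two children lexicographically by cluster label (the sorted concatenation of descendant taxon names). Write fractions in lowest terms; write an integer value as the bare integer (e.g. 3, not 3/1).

((((C:5/16,O:203/16):91/32,(E:37/12,S:23/12):437/32):51/32,(D:15/8,(T:31/10,Z:-11/10):81/8):91/32):-43/64,J:-43/64)

1. join E+S (d=5, Q=-285) ⇒ ES; edges |E|=37/12, |S|=23/12
  updated: d(C,ES)=33/2, d(D,ES)=19, d(ES,J)=29/2, d(ES,O)=59/2, d(ES,T)=30, d(ES,Z)=28
2. join T+Z (d=2, Q=-205) ⇒ TZ; edges |T|=31/10, |Z|=-11/10
  updated: d(C,TZ)=39/2, d(D,TZ)=12, d(ES,TZ)=28, d(J,TZ)=11, d(O,TZ)=30
3. join C+O (d=13, Q=-239/2) ⇒ CO; edges |C|=5/16, |O|=203/16
  updated: d(CO,D)=19/2, d(CO,ES)=33/2, d(CO,J)=5/2, d(CO,TZ)=73/4
4. join D+TZ (d=12, Q=-311/4) ⇒ DTZ; edges |D|=15/8, |TZ|=81/8
  updated: d(CO,DTZ)=63/8, d(DTZ,ES)=35/2, d(DTZ,J)=3/2
5. join CO+ES (d=33/2, Q=-339/8) ⇒ CEOS; edges |CO|=91/32, |ES|=437/32
  updated: d(CEOS,DTZ)=71/16, d(CEOS,J)=1/4
6. join CEOS+DTZ (d=71/16, Q=-99/16) ⇒ CDEOSTZ; edges |CEOS|=51/32, |DTZ|=91/32
  updated: d(CDEOSTZ,J)=-43/32
7. join CDEOSTZ+J (d=-43/32) ⇒ CDEJOSTZ; edges |CDEOSTZ|=-43/64, |J|=-43/64
final tree: ((((C:5/16,O:203/16):91/32,(E:37/12,S:23/12):437/32):51/32,(D:15/8,(T:31/10,Z:-11/10):81/8):91/32):-43/64,J:-43/64)
total length: 1651/32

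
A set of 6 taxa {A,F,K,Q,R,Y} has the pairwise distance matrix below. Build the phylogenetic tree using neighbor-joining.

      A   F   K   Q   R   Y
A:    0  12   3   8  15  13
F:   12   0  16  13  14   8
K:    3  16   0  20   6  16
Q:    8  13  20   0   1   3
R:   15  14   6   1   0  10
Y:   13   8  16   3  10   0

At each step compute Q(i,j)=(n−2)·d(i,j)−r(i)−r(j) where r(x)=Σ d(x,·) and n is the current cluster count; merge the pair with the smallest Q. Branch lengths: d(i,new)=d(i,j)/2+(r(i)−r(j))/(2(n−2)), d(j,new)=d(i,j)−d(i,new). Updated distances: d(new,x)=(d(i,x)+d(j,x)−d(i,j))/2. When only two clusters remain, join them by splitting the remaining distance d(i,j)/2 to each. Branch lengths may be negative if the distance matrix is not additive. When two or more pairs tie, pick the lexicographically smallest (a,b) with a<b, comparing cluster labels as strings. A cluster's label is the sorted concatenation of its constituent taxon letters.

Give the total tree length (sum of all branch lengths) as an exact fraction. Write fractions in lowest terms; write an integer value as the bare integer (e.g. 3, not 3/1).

iteration 1: select A,K (d=3, Q=-100); attach at lengths (1/4, 11/4); label the merged cluster AK
  updated: d(AK,F)=25/2, d(AK,Q)=25/2, d(AK,R)=9, d(AK,Y)=13
iteration 2: select Q,R (d=1, Q=-121/2); attach at lengths (-1/4, 5/4); label the merged cluster QR
  updated: d(AK,QR)=41/4, d(F,QR)=13, d(QR,Y)=6
iteration 3: select AK,QR (d=41/4, Q=-89/2); attach at lengths (27/4, 7/2); label the merged cluster AKQR
  updated: d(AKQR,F)=61/8, d(AKQR,Y)=35/8
iteration 4: select AKQR,F (d=61/8, Q=-20); attach at lengths (2, 45/8); label the merged cluster AFKQR
  updated: d(AFKQR,Y)=19/8
iteration 5: select AFKQR,Y (d=19/8); attach at lengths (19/16, 19/16); label the merged cluster AFKQRY
final tree: ((((A:1/4,K:11/4):27/4,(Q:-1/4,R:5/4):7/2):2,F:45/8):19/16,Y:19/16)
total length: 97/4

97/4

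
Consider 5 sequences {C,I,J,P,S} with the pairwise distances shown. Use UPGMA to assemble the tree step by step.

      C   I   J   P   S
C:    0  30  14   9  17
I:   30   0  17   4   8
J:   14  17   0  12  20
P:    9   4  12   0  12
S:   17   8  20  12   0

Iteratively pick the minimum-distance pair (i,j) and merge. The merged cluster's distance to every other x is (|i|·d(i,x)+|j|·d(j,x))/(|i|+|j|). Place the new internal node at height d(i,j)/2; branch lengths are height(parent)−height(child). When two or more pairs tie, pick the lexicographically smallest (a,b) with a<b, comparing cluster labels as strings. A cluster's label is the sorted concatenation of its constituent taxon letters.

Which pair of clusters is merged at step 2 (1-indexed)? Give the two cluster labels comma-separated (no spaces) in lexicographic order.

IP,S

step 1: merge (I,P) at d=4; branch lengths I→2, P→2; new cluster IP
  updated: d(C,IP)=39/2, d(IP,J)=29/2, d(IP,S)=10
step 2: merge (IP,S) at d=10; branch lengths IP→3, S→5; new cluster IPS
  updated: d(C,IPS)=56/3, d(IPS,J)=49/3
step 3: merge (C,J) at d=14; branch lengths C→7, J→7; new cluster CJ
  updated: d(CJ,IPS)=35/2
step 4: merge (CJ,IPS) at d=35/2; branch lengths CJ→7/4, IPS→15/4; new cluster CIJPS
final tree: ((C:7,J:7):7/4,((I:2,P:2):3,S:5):15/4)
total length: 63/2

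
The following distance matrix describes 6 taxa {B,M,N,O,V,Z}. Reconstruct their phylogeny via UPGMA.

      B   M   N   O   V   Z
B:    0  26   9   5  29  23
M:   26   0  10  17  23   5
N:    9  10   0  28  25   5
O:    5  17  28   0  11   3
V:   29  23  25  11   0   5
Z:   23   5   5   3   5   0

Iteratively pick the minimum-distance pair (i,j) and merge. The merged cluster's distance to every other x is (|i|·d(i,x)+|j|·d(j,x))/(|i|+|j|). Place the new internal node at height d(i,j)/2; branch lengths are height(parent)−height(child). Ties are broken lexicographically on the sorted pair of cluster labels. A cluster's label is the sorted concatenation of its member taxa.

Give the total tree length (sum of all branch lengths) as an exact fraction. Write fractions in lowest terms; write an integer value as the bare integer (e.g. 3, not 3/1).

1. join O+Z (d=3) ⇒ OZ; edges |O|=3/2, |Z|=3/2
  updated: d(B,OZ)=14, d(M,OZ)=11, d(N,OZ)=33/2, d(OZ,V)=8
2. join OZ+V (d=8) ⇒ OVZ; edges |OZ|=5/2, |V|=4
  updated: d(B,OVZ)=19, d(M,OVZ)=15, d(N,OVZ)=58/3
3. join B+N (d=9) ⇒ BN; edges |B|=9/2, |N|=9/2
  updated: d(BN,M)=18, d(BN,OVZ)=115/6
4. join M+OVZ (d=15) ⇒ MOVZ; edges |M|=15/2, |OVZ|=7/2
  updated: d(BN,MOVZ)=151/8
5. join BN+MOVZ (d=151/8) ⇒ BMNOVZ; edges |BN|=79/16, |MOVZ|=31/16
final tree: ((B:9/2,N:9/2):79/16,(M:15/2,((O:3/2,Z:3/2):5/2,V:4):7/2):31/16)
total length: 291/8

291/8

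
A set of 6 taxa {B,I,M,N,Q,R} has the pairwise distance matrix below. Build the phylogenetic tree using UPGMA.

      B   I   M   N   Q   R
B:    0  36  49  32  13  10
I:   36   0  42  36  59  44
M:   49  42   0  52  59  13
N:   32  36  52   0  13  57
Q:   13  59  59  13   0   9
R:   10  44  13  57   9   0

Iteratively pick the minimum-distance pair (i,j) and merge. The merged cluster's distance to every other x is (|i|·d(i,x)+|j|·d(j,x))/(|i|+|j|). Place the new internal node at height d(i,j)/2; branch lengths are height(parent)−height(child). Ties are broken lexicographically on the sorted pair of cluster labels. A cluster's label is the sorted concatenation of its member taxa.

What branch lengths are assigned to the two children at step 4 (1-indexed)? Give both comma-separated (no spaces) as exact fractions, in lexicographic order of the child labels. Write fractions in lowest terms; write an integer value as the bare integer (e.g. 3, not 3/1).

21,21

step 1: merge (Q,R) at d=9; branch lengths Q→9/2, R→9/2; new cluster QR
  updated: d(B,QR)=23/2, d(I,QR)=103/2, d(M,QR)=36, d(N,QR)=35
step 2: merge (B,QR) at d=23/2; branch lengths B→23/4, QR→5/4; new cluster BQR
  updated: d(BQR,I)=139/3, d(BQR,M)=121/3, d(BQR,N)=34
step 3: merge (BQR,N) at d=34; branch lengths BQR→45/4, N→17; new cluster BNQR
  updated: d(BNQR,I)=175/4, d(BNQR,M)=173/4
step 4: merge (I,M) at d=42; branch lengths I→21, M→21; new cluster IM
  updated: d(BNQR,IM)=87/2
step 5: merge (BNQR,IM) at d=87/2; branch lengths BNQR→19/4, IM→3/4; new cluster BIMNQR
final tree: (((B:23/4,(Q:9/2,R:9/2):5/4):45/4,N:17):19/4,(I:21,M:21):3/4)
total length: 367/4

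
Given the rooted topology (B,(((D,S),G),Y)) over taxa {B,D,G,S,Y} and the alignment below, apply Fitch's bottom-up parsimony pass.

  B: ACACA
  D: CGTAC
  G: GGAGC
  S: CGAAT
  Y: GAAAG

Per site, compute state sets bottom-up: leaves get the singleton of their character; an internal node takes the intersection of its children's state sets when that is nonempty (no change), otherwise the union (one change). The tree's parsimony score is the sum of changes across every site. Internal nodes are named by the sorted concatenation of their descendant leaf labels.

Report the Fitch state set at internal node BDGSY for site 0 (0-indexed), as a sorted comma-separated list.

A,G

DS@0: {C} ∩ {C} = {C} (intersection, +0)
DGS@0: {C} ∪ {G} = {C,G} (union, +1)
DGSY@0: {C,G} ∩ {G} = {G} (intersection, +0)
BDGSY@0: {A} ∪ {G} = {A,G} (union, +1)
DS@1: {G} ∩ {G} = {G} (intersection, +0)
DGS@1: {G} ∩ {G} = {G} (intersection, +0)
DGSY@1: {G} ∪ {A} = {A,G} (union, +1)
BDGSY@1: {C} ∪ {A,G} = {A,C,G} (union, +1)
DS@2: {T} ∪ {A} = {A,T} (union, +1)
DGS@2: {A,T} ∩ {A} = {A} (intersection, +0)
DGSY@2: {A} ∩ {A} = {A} (intersection, +0)
BDGSY@2: {A} ∩ {A} = {A} (intersection, +0)
DS@3: {A} ∩ {A} = {A} (intersection, +0)
DGS@3: {A} ∪ {G} = {A,G} (union, +1)
DGSY@3: {A,G} ∩ {A} = {A} (intersection, +0)
BDGSY@3: {C} ∪ {A} = {A,C} (union, +1)
DS@4: {C} ∪ {T} = {C,T} (union, +1)
DGS@4: {C,T} ∩ {C} = {C} (intersection, +0)
DGSY@4: {C} ∪ {G} = {C,G} (union, +1)
BDGSY@4: {A} ∪ {C,G} = {A,C,G} (union, +1)
per-site changes: [2, 2, 1, 2, 3]; total = 10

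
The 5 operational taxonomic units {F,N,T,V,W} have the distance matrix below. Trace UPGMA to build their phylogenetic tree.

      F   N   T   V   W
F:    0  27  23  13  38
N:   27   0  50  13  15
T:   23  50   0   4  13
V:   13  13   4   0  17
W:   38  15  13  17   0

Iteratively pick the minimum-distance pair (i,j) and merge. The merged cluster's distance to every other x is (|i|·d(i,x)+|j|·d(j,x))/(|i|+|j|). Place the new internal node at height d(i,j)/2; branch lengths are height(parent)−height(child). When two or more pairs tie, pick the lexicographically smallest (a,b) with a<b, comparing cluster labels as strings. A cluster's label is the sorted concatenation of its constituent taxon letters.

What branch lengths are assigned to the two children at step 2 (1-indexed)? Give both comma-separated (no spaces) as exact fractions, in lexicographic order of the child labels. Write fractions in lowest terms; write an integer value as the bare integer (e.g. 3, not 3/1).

step 1: merge (T,V) at d=4; branch lengths T→2, V→2; new cluster TV
  updated: d(F,TV)=18, d(N,TV)=63/2, d(TV,W)=15
step 2: merge (N,W) at d=15; branch lengths N→15/2, W→15/2; new cluster NW
  updated: d(F,NW)=65/2, d(NW,TV)=93/4
step 3: merge (F,TV) at d=18; branch lengths F→9, TV→7; new cluster FTV
  updated: d(FTV,NW)=79/3
step 4: merge (FTV,NW) at d=79/3; branch lengths FTV→25/6, NW→17/3; new cluster FNTVW
final tree: ((F:9,(T:2,V:2):7):25/6,(N:15/2,W:15/2):17/3)
total length: 269/6

15/2,15/2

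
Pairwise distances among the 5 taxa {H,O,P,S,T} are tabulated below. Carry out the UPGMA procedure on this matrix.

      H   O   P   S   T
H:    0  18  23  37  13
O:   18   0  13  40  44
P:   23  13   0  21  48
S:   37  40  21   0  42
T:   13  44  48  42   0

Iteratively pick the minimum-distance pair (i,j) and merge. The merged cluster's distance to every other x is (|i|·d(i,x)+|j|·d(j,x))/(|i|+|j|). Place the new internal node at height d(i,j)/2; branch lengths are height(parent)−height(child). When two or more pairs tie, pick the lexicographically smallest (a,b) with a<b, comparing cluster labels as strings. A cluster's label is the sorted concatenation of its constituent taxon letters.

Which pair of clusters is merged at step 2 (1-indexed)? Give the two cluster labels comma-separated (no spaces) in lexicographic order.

iteration 1: select H,T (d=13); attach at lengths (13/2, 13/2); label the merged cluster HT
  updated: d(HT,O)=31, d(HT,P)=71/2, d(HT,S)=79/2
iteration 2: select O,P (d=13); attach at lengths (13/2, 13/2); label the merged cluster OP
  updated: d(HT,OP)=133/4, d(OP,S)=61/2
iteration 3: select OP,S (d=61/2); attach at lengths (35/4, 61/4); label the merged cluster OPS
  updated: d(HT,OPS)=106/3
iteration 4: select HT,OPS (d=106/3); attach at lengths (67/6, 29/12); label the merged cluster HOPST
final tree: ((H:13/2,T:13/2):67/6,((O:13/2,P:13/2):35/4,S:61/4):29/12)
total length: 763/12

O,P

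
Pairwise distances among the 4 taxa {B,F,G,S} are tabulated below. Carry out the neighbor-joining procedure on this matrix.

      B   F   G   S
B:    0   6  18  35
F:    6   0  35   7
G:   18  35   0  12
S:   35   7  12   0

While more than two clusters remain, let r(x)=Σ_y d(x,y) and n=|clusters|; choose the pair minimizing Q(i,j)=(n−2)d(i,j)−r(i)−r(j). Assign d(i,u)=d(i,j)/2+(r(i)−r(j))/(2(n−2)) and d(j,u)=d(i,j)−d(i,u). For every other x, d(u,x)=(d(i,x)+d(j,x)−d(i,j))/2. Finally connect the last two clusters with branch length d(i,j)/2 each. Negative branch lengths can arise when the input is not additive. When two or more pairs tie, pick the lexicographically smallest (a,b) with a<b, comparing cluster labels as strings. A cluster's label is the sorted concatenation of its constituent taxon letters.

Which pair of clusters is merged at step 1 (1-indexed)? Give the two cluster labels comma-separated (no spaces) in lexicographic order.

iteration 1: select B,F (d=6, Q=-95); attach at lengths (23/4, 1/4); label the merged cluster BF
  updated: d(BF,G)=47/2, d(BF,S)=18
iteration 2: select BF,G (d=47/2, Q=-107/2); attach at lengths (59/4, 35/4); label the merged cluster BFG
  updated: d(BFG,S)=13/4
iteration 3: select BFG,S (d=13/4); attach at lengths (13/8, 13/8); label the merged cluster BFGS
final tree: (((B:23/4,F:1/4):59/4,G:35/4):13/8,S:13/8)
total length: 131/4

B,F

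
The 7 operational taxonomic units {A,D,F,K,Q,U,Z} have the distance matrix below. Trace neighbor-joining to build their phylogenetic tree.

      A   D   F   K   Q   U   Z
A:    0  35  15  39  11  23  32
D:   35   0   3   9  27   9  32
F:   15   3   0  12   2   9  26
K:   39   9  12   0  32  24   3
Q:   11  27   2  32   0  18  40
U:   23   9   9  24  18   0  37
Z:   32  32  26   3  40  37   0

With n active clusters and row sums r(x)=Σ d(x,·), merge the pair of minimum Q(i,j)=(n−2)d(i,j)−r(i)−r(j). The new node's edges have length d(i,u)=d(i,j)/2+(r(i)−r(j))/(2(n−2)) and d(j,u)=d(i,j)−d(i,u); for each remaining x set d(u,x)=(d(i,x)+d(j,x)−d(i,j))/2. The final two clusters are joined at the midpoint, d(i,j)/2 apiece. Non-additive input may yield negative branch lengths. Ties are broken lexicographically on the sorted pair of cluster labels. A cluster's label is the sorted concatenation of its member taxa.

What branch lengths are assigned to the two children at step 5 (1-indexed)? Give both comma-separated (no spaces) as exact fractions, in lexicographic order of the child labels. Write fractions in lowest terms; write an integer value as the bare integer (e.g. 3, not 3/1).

iteration 1: select K,Z (d=3, Q=-274); attach at lengths (-18/5, 33/5); label the merged cluster KZ
  updated: d(A,KZ)=34, d(D,KZ)=19, d(F,KZ)=35/2, d(KZ,Q)=69/2, d(KZ,U)=29
iteration 2: select A,Q (d=11, Q=-333/2); attach at lengths (139/16, 37/16); label the merged cluster AQ
  updated: d(AQ,D)=51/2, d(AQ,F)=3, d(AQ,KZ)=115/4, d(AQ,U)=15
iteration 3: select AQ,F (d=3, Q=-383/4); attach at lengths (65/8, -41/8); label the merged cluster AFQ
  updated: d(AFQ,D)=51/4, d(AFQ,KZ)=173/8, d(AFQ,U)=21/2
iteration 4: select AFQ,U (d=21/2, Q=-579/8); attach at lengths (139/32, 197/32); label the merged cluster AFQU
  updated: d(AFQU,D)=45/8, d(AFQU,KZ)=321/16
iteration 5: select AFQU,D (d=45/8, Q=-715/16); attach at lengths (107/32, 73/32); label the merged cluster ADFQU
  updated: d(ADFQU,KZ)=535/32
iteration 6: select ADFQU,KZ (d=535/32); attach at lengths (535/64, 535/64); label the merged cluster ADFKQUZ
final tree: (((((A:139/16,Q:37/16):65/8,F:-41/8):139/32,U:197/32):107/32,D:73/32):535/64,(K:-18/5,Z:33/5):535/64)
total length: 1595/32

107/32,73/32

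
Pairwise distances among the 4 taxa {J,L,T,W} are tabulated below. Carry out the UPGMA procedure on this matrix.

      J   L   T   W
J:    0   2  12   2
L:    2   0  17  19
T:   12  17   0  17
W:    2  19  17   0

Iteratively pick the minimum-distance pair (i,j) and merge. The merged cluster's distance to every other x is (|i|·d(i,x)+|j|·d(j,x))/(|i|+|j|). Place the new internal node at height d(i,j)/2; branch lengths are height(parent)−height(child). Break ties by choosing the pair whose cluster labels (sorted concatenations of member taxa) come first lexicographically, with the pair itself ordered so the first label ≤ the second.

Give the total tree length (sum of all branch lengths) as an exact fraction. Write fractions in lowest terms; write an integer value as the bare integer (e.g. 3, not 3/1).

259/12

iteration 1: select J,L (d=2); attach at lengths (1, 1); label the merged cluster JL
  updated: d(JL,T)=29/2, d(JL,W)=21/2
iteration 2: select JL,W (d=21/2); attach at lengths (17/4, 21/4); label the merged cluster JLW
  updated: d(JLW,T)=46/3
iteration 3: select JLW,T (d=46/3); attach at lengths (29/12, 23/3); label the merged cluster JLTW
final tree: (((J:1,L:1):17/4,W:21/4):29/12,T:23/3)
total length: 259/12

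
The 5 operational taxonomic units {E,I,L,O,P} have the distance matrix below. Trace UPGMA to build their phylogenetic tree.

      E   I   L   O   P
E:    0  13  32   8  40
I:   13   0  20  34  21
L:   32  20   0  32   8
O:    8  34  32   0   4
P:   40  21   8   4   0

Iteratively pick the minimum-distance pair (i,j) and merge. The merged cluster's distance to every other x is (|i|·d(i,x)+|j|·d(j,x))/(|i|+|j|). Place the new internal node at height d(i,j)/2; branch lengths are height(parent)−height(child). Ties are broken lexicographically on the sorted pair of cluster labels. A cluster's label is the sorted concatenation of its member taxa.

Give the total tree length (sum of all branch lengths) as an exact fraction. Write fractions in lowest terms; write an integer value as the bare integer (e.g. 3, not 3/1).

iteration 1: select O,P (d=4); attach at lengths (2, 2); label the merged cluster OP
  updated: d(E,OP)=24, d(I,OP)=55/2, d(L,OP)=20
iteration 2: select E,I (d=13); attach at lengths (13/2, 13/2); label the merged cluster EI
  updated: d(EI,L)=26, d(EI,OP)=103/4
iteration 3: select L,OP (d=20); attach at lengths (10, 8); label the merged cluster LOP
  updated: d(EI,LOP)=155/6
iteration 4: select EI,LOP (d=155/6); attach at lengths (77/12, 35/12); label the merged cluster EILOP
final tree: ((E:13/2,I:13/2):77/12,(L:10,(O:2,P:2):8):35/12)
total length: 133/3

133/3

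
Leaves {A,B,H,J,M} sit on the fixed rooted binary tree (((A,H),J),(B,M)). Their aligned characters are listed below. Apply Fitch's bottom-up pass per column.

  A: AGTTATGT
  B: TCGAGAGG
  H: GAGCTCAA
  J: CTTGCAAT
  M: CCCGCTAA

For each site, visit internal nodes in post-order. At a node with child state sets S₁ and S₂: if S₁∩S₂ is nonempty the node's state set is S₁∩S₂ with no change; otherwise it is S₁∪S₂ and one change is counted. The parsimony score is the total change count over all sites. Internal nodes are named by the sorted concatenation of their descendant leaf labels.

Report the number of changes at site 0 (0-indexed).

AH@0: {A} ∪ {G} = {A,G} (union, +1)
AHJ@0: {A,G} ∪ {C} = {A,C,G} (union, +1)
BM@0: {T} ∪ {C} = {C,T} (union, +1)
ABHJM@0: {A,C,G} ∩ {C,T} = {C} (intersection, +0)
AH@1: {G} ∪ {A} = {A,G} (union, +1)
AHJ@1: {A,G} ∪ {T} = {A,G,T} (union, +1)
BM@1: {C} ∩ {C} = {C} (intersection, +0)
ABHJM@1: {A,G,T} ∪ {C} = {A,C,G,T} (union, +1)
AH@2: {T} ∪ {G} = {G,T} (union, +1)
AHJ@2: {G,T} ∩ {T} = {T} (intersection, +0)
BM@2: {G} ∪ {C} = {C,G} (union, +1)
ABHJM@2: {T} ∪ {C,G} = {C,G,T} (union, +1)
AH@3: {T} ∪ {C} = {C,T} (union, +1)
AHJ@3: {C,T} ∪ {G} = {C,G,T} (union, +1)
BM@3: {A} ∪ {G} = {A,G} (union, +1)
ABHJM@3: {C,G,T} ∩ {A,G} = {G} (intersection, +0)
AH@4: {A} ∪ {T} = {A,T} (union, +1)
AHJ@4: {A,T} ∪ {C} = {A,C,T} (union, +1)
BM@4: {G} ∪ {C} = {C,G} (union, +1)
ABHJM@4: {A,C,T} ∩ {C,G} = {C} (intersection, +0)
AH@5: {T} ∪ {C} = {C,T} (union, +1)
AHJ@5: {C,T} ∪ {A} = {A,C,T} (union, +1)
BM@5: {A} ∪ {T} = {A,T} (union, +1)
ABHJM@5: {A,C,T} ∩ {A,T} = {A,T} (intersection, +0)
AH@6: {G} ∪ {A} = {A,G} (union, +1)
AHJ@6: {A,G} ∩ {A} = {A} (intersection, +0)
BM@6: {G} ∪ {A} = {A,G} (union, +1)
ABHJM@6: {A} ∩ {A,G} = {A} (intersection, +0)
AH@7: {T} ∪ {A} = {A,T} (union, +1)
AHJ@7: {A,T} ∩ {T} = {T} (intersection, +0)
BM@7: {G} ∪ {A} = {A,G} (union, +1)
ABHJM@7: {T} ∪ {A,G} = {A,G,T} (union, +1)
per-site changes: [3, 3, 3, 3, 3, 3, 2, 3]; total = 23

3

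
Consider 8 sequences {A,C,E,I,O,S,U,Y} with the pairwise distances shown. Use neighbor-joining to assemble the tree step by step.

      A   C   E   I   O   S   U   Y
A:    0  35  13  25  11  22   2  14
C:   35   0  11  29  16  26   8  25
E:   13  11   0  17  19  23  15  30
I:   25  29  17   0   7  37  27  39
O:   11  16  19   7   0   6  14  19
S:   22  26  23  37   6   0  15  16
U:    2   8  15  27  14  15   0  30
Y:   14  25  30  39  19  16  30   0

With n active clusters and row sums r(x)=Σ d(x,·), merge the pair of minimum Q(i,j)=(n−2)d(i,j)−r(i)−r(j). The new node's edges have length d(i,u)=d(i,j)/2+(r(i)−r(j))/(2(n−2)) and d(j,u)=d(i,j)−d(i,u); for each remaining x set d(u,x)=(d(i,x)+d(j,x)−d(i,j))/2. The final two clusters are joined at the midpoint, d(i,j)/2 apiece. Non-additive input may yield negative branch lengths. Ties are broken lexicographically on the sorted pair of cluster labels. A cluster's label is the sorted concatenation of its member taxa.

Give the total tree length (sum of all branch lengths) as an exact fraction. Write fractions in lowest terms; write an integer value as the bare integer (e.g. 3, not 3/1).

1. join I+O (d=7, Q=-231) ⇒ IO; edges |I|=131/12, |O|=-47/12
  updated: d(A,IO)=29/2, d(C,IO)=19, d(E,IO)=29/2, d(IO,S)=18, d(IO,U)=17, d(IO,Y)=51/2
2. join S+Y (d=16, Q=-361/2) ⇒ SY; edges |S|=119/20, |Y|=201/20
  updated: d(A,SY)=10, d(C,SY)=35/2, d(E,SY)=37/2, d(IO,SY)=55/4, d(SY,U)=29/2
3. join A+U (d=2, Q=-123) ⇒ AU; edges |A|=13/4, |U|=-5/4
  updated: d(AU,C)=41/2, d(AU,E)=13, d(AU,IO)=59/4, d(AU,SY)=45/4
4. join C+E (d=11, Q=-92) ⇒ CE; edges |C|=22/3, |E|=11/3
  updated: d(AU,CE)=45/4, d(CE,IO)=45/4, d(CE,SY)=25/2
5. join AU+SY (d=45/4, Q=-209/4) ⇒ ASUY; edges |AU|=89/16, |SY|=91/16
  updated: d(ASUY,CE)=25/4, d(ASUY,IO)=69/8
6. join ASUY+CE (d=25/4, Q=-209/8) ⇒ ACESUY; edges |ASUY|=29/16, |CE|=71/16
  updated: d(ACESUY,IO)=109/16
7. join ACESUY+IO (d=109/16) ⇒ ACEIOSUY; edges |ACESUY|=109/32, |IO|=109/32
final tree: ((((A:13/4,U:-5/4):89/16,(S:119/20,Y:201/20):91/16):29/16,(C:22/3,E:11/3):71/16):109/32,(I:131/12,O:-47/12):109/32)
total length: 965/16

965/16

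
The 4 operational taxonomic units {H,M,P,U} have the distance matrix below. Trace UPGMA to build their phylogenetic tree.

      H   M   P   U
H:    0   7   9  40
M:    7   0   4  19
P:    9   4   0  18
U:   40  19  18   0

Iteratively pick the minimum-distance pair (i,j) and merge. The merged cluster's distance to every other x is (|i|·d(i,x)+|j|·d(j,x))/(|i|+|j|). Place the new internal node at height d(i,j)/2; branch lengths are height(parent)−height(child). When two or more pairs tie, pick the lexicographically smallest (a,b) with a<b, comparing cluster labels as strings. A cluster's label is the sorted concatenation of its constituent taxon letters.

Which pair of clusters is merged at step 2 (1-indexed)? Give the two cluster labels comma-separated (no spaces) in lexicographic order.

iteration 1: select M,P (d=4); attach at lengths (2, 2); label the merged cluster MP
  updated: d(H,MP)=8, d(MP,U)=37/2
iteration 2: select H,MP (d=8); attach at lengths (4, 2); label the merged cluster HMP
  updated: d(HMP,U)=77/3
iteration 3: select HMP,U (d=77/3); attach at lengths (53/6, 77/6); label the merged cluster HMPU
final tree: ((H:4,(M:2,P:2):2):53/6,U:77/6)
total length: 95/3

H,MP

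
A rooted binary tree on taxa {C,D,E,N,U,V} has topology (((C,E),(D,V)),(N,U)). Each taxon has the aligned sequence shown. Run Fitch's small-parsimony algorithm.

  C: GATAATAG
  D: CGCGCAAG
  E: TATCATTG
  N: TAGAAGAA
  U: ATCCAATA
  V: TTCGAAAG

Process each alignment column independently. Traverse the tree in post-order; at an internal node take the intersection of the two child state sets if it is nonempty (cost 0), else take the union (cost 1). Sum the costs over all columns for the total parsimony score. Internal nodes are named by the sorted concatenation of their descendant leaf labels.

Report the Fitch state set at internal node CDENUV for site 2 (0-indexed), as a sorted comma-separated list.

[col 0] CE: children C:{G}, E:{T} ∪→ {G,T}; cost 1
[col 0] DV: children D:{C}, V:{T} ∪→ {C,T}; cost 1
[col 0] CDEV: children CE:{G,T}, DV:{C,T} ∩→ {T}; cost 0
[col 0] NU: children N:{T}, U:{A} ∪→ {A,T}; cost 1
[col 0] CDENUV: children CDEV:{T}, NU:{A,T} ∩→ {T}; cost 0
[col 1] CE: children C:{A}, E:{A} ∩→ {A}; cost 0
[col 1] DV: children D:{G}, V:{T} ∪→ {G,T}; cost 1
[col 1] CDEV: children CE:{A}, DV:{G,T} ∪→ {A,G,T}; cost 1
[col 1] NU: children N:{A}, U:{T} ∪→ {A,T}; cost 1
[col 1] CDENUV: children CDEV:{A,G,T}, NU:{A,T} ∩→ {A,T}; cost 0
[col 2] CE: children C:{T}, E:{T} ∩→ {T}; cost 0
[col 2] DV: children D:{C}, V:{C} ∩→ {C}; cost 0
[col 2] CDEV: children CE:{T}, DV:{C} ∪→ {C,T}; cost 1
[col 2] NU: children N:{G}, U:{C} ∪→ {C,G}; cost 1
[col 2] CDENUV: children CDEV:{C,T}, NU:{C,G} ∩→ {C}; cost 0
[col 3] CE: children C:{A}, E:{C} ∪→ {A,C}; cost 1
[col 3] DV: children D:{G}, V:{G} ∩→ {G}; cost 0
[col 3] CDEV: children CE:{A,C}, DV:{G} ∪→ {A,C,G}; cost 1
[col 3] NU: children N:{A}, U:{C} ∪→ {A,C}; cost 1
[col 3] CDENUV: children CDEV:{A,C,G}, NU:{A,C} ∩→ {A,C}; cost 0
[col 4] CE: children C:{A}, E:{A} ∩→ {A}; cost 0
[col 4] DV: children D:{C}, V:{A} ∪→ {A,C}; cost 1
[col 4] CDEV: children CE:{A}, DV:{A,C} ∩→ {A}; cost 0
[col 4] NU: children N:{A}, U:{A} ∩→ {A}; cost 0
[col 4] CDENUV: children CDEV:{A}, NU:{A} ∩→ {A}; cost 0
[col 5] CE: children C:{T}, E:{T} ∩→ {T}; cost 0
[col 5] DV: children D:{A}, V:{A} ∩→ {A}; cost 0
[col 5] CDEV: children CE:{T}, DV:{A} ∪→ {A,T}; cost 1
[col 5] NU: children N:{G}, U:{A} ∪→ {A,G}; cost 1
[col 5] CDENUV: children CDEV:{A,T}, NU:{A,G} ∩→ {A}; cost 0
[col 6] CE: children C:{A}, E:{T} ∪→ {A,T}; cost 1
[col 6] DV: children D:{A}, V:{A} ∩→ {A}; cost 0
[col 6] CDEV: children CE:{A,T}, DV:{A} ∩→ {A}; cost 0
[col 6] NU: children N:{A}, U:{T} ∪→ {A,T}; cost 1
[col 6] CDENUV: children CDEV:{A}, NU:{A,T} ∩→ {A}; cost 0
[col 7] CE: children C:{G}, E:{G} ∩→ {G}; cost 0
[col 7] DV: children D:{G}, V:{G} ∩→ {G}; cost 0
[col 7] CDEV: children CE:{G}, DV:{G} ∩→ {G}; cost 0
[col 7] NU: children N:{A}, U:{A} ∩→ {A}; cost 0
[col 7] CDENUV: children CDEV:{G}, NU:{A} ∪→ {A,G}; cost 1
per-site changes: [3, 3, 2, 3, 1, 2, 2, 1]; total = 17

C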